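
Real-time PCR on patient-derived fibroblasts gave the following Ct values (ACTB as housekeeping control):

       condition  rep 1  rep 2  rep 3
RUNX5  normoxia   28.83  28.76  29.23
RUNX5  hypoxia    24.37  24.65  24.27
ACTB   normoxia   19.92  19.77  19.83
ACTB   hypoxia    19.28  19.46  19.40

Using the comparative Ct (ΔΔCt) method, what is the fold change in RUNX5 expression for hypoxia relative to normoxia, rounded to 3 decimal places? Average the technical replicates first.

16.564

Mean Ct: RUNX5 normoxia 28.940; RUNX5 hypoxia 24.430; ACTB normoxia 19.840; ACTB hypoxia 19.380
ΔCt(normoxia) = 28.940 − 19.840 = 9.100
ΔCt(hypoxia) = 24.430 − 19.380 = 5.050
ΔΔCt = 5.050 − 9.100 = -4.050
Fold change = 2^(−(-4.050)) = 2^4.050 = 16.5642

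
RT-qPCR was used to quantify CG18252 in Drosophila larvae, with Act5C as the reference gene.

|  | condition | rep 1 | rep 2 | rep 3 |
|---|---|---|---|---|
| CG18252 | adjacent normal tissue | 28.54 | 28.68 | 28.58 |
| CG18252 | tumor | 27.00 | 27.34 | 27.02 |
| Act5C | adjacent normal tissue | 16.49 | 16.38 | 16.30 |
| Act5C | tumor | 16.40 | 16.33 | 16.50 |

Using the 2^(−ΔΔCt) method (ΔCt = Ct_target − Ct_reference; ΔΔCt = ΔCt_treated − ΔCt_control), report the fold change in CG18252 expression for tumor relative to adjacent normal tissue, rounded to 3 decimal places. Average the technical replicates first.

Mean Ct: CG18252 adjacent normal tissue 28.600; CG18252 tumor 27.120; Act5C adjacent normal tissue 16.390; Act5C tumor 16.410
ΔCt(adjacent normal tissue) = 28.600 − 16.390 = 12.210
ΔCt(tumor) = 27.120 − 16.410 = 10.710
ΔΔCt = 10.710 − 12.210 = -1.500
Fold change = 2^(−(-1.500)) = 2^1.500 = 2.8284

2.828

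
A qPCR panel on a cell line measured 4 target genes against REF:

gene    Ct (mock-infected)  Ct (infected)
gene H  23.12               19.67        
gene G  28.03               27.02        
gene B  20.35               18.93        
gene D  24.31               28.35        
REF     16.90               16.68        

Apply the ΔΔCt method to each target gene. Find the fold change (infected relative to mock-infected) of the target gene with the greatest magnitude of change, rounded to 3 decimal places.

0.052

gene H: ΔΔCt = (19.67−16.68) − (23.12−16.90) = 2.99 − 6.22 = -3.23; fold change = 2^3.23 = 9.383
gene G: ΔΔCt = (27.02−16.68) − (28.03−16.90) = 10.34 − 11.13 = -0.79; fold change = 2^0.79 = 1.729
gene B: ΔΔCt = (18.93−16.68) − (20.35−16.90) = 2.25 − 3.45 = -1.20; fold change = 2^1.20 = 2.297
gene D: ΔΔCt = (28.35−16.68) − (24.31−16.90) = 11.67 − 7.41 = 4.26; fold change = 2^-4.26 = 0.052
gene D has the largest |ΔΔCt| = 4.26.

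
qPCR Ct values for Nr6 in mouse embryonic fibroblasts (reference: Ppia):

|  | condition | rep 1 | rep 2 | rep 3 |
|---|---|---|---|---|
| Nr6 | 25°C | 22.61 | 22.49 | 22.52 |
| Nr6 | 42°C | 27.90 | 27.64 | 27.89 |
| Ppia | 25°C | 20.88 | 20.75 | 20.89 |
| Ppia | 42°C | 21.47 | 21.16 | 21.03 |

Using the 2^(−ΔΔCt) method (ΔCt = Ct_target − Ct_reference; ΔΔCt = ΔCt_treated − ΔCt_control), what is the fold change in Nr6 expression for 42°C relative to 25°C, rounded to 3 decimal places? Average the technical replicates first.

0.034

Mean Ct: Nr6 25°C 22.540; Nr6 42°C 27.810; Ppia 25°C 20.840; Ppia 42°C 21.220
ΔCt(25°C) = 22.540 − 20.840 = 1.700
ΔCt(42°C) = 27.810 − 21.220 = 6.590
ΔΔCt = 6.590 − 1.700 = 4.890
Fold change = 2^(−4.890) = 0.0337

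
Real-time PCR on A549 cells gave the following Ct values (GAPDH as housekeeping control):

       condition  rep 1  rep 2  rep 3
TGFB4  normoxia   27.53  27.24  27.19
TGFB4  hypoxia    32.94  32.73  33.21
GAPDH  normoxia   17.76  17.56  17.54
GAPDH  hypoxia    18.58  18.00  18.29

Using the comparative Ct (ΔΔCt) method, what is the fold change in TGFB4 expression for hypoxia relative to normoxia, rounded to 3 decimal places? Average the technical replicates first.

Mean Ct: TGFB4 normoxia 27.320; TGFB4 hypoxia 32.960; GAPDH normoxia 17.620; GAPDH hypoxia 18.290
ΔCt(normoxia) = 27.320 − 17.620 = 9.700
ΔCt(hypoxia) = 32.960 − 18.290 = 14.670
ΔΔCt = 14.670 − 9.700 = 4.970
Fold change = 2^(−4.970) = 0.0319

0.032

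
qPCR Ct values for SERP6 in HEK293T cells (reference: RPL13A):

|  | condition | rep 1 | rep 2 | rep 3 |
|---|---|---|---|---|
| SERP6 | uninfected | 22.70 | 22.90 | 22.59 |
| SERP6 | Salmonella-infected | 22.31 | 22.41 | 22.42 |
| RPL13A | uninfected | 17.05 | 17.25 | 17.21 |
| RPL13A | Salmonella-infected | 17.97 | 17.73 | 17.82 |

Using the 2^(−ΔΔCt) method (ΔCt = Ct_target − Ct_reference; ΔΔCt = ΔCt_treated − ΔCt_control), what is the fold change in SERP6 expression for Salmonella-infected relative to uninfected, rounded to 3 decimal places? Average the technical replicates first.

Mean Ct: SERP6 uninfected 22.730; SERP6 Salmonella-infected 22.380; RPL13A uninfected 17.170; RPL13A Salmonella-infected 17.840
ΔCt(uninfected) = 22.730 − 17.170 = 5.560
ΔCt(Salmonella-infected) = 22.380 − 17.840 = 4.540
ΔΔCt = 4.540 − 5.560 = -1.020
Fold change = 2^(−(-1.020)) = 2^1.020 = 2.0279

2.028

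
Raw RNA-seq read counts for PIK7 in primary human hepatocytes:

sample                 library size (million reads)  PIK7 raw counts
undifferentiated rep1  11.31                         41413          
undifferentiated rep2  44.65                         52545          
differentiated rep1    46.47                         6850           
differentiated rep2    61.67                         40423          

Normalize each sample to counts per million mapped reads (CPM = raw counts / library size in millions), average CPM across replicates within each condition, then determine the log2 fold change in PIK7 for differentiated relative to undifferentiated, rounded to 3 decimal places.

CPM(undifferentiated rep1) = 41413 / 11.31 = 3661.6269
CPM(undifferentiated rep2) = 52545 / 44.65 = 1176.8197
CPM(differentiated rep1) = 6850 / 46.47 = 147.4069
CPM(differentiated rep2) = 40423 / 61.67 = 655.4727
mean CPM(undifferentiated) = 2419.2233; mean CPM(differentiated) = 401.4398
Fold change = 401.4398 / 2419.2233 = 0.16594
log2(0.16594) = -2.5913

-2.591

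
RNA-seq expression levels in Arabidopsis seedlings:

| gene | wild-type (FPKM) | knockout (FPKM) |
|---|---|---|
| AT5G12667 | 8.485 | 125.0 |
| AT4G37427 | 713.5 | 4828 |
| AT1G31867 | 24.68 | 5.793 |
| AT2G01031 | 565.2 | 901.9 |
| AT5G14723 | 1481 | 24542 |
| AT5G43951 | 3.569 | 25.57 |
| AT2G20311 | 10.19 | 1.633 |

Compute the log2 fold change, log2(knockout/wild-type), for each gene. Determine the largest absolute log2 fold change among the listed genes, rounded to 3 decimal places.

4.051

log2(125.0/8.485) = 3.881  (AT5G12667)
log2(4828/713.5) = 2.758  (AT4G37427)
log2(5.793/24.68) = -2.091  (AT1G31867)
log2(901.9/565.2) = 0.674  (AT2G01031)
log2(24542/1481) = 4.051  (AT5G14723)
log2(25.57/3.569) = 2.841  (AT5G43951)
log2(1.633/10.19) = -2.642  (AT2G20311)
The largest magnitude belongs to AT5G14723.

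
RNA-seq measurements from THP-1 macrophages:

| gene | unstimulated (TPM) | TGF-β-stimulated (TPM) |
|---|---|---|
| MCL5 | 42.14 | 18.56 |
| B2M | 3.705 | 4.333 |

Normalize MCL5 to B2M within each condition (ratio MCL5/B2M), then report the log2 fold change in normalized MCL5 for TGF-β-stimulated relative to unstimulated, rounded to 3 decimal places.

MCL5/B2M (unstimulated) = 42.14 / 3.705 = 11.374
MCL5/B2M (TGF-β-stimulated) = 18.56 / 4.333 = 4.2834
Fold change = 4.2834 / 11.374 = 0.3766
log2(0.3766) = -1.4089

-1.409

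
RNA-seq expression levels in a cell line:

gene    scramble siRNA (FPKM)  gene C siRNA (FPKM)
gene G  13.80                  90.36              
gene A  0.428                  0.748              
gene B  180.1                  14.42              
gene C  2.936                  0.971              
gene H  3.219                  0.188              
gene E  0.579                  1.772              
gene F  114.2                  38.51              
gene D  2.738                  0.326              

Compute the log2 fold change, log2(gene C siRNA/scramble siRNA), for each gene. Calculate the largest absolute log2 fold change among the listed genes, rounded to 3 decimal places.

log2(90.36/13.80) = 2.711  (gene G)
log2(0.748/0.428) = 0.805  (gene A)
log2(14.42/180.1) = -3.643  (gene B)
log2(0.971/2.936) = -1.596  (gene C)
log2(0.188/3.219) = -4.098  (gene H)
log2(1.772/0.579) = 1.614  (gene E)
log2(38.51/114.2) = -1.568  (gene F)
log2(0.326/2.738) = -3.070  (gene D)
The largest magnitude belongs to gene H.

4.098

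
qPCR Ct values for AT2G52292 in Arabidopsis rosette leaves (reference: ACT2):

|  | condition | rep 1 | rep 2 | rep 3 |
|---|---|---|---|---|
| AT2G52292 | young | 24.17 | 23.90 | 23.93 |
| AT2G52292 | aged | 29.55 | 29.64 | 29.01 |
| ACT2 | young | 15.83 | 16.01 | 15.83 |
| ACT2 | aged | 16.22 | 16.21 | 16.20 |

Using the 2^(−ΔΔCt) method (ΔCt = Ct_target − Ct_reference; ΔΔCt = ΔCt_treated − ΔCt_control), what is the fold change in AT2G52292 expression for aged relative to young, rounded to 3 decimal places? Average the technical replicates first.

0.030

Mean Ct: AT2G52292 young 24.000; AT2G52292 aged 29.400; ACT2 young 15.890; ACT2 aged 16.210
ΔCt(young) = 24.000 − 15.890 = 8.110
ΔCt(aged) = 29.400 − 16.210 = 13.190
ΔΔCt = 13.190 − 8.110 = 5.080
Fold change = 2^(−5.080) = 0.0296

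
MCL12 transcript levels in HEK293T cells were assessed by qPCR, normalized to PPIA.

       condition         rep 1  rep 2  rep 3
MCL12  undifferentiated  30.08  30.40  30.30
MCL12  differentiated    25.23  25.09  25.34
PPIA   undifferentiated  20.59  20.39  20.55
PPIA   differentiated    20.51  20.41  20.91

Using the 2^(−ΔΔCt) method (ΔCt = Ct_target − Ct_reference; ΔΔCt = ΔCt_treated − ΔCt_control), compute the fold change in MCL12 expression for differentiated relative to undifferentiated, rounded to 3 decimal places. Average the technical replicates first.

35.261

Mean Ct: MCL12 undifferentiated 30.260; MCL12 differentiated 25.220; PPIA undifferentiated 20.510; PPIA differentiated 20.610
ΔCt(undifferentiated) = 30.260 − 20.510 = 9.750
ΔCt(differentiated) = 25.220 − 20.610 = 4.610
ΔΔCt = 4.610 − 9.750 = -5.140
Fold change = 2^(−(-5.140)) = 2^5.140 = 35.2610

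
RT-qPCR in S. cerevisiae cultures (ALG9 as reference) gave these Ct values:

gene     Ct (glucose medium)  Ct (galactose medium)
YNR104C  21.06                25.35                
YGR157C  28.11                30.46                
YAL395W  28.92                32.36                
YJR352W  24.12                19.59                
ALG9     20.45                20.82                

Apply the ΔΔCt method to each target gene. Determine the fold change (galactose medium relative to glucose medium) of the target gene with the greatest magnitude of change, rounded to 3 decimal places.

29.857

YNR104C: ΔΔCt = (25.35−20.82) − (21.06−20.45) = 4.53 − 0.61 = 3.92; fold change = 2^-3.92 = 0.066
YGR157C: ΔΔCt = (30.46−20.82) − (28.11−20.45) = 9.64 − 7.66 = 1.98; fold change = 2^-1.98 = 0.253
YAL395W: ΔΔCt = (32.36−20.82) − (28.92−20.45) = 11.54 − 8.47 = 3.07; fold change = 2^-3.07 = 0.119
YJR352W: ΔΔCt = (19.59−20.82) − (24.12−20.45) = -1.23 − 3.67 = -4.90; fold change = 2^4.90 = 29.857
YJR352W has the largest |ΔΔCt| = 4.90.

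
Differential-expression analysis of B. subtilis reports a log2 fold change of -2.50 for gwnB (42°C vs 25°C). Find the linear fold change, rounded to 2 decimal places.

0.18

Fold change = 2^(-2.50) = 0.177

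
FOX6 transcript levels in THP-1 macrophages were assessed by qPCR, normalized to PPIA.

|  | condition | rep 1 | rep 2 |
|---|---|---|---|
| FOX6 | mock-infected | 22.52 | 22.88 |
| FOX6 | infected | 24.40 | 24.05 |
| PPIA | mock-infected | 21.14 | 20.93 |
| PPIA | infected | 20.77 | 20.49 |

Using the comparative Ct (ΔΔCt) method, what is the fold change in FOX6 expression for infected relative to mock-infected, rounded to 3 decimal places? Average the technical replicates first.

0.262

Mean Ct: FOX6 mock-infected 22.700; FOX6 infected 24.225; PPIA mock-infected 21.035; PPIA infected 20.630
ΔCt(mock-infected) = 22.700 − 21.035 = 1.665
ΔCt(infected) = 24.225 − 20.630 = 3.595
ΔΔCt = 3.595 − 1.665 = 1.930
Fold change = 2^(−1.930) = 0.2624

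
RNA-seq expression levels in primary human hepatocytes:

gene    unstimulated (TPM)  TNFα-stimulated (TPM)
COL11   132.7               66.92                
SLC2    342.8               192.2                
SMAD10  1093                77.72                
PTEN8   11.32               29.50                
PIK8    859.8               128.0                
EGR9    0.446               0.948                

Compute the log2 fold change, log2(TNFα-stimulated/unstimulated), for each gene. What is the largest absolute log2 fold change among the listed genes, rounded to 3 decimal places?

log2(66.92/132.7) = -0.988  (COL11)
log2(192.2/342.8) = -0.835  (SLC2)
log2(77.72/1093) = -3.814  (SMAD10)
log2(29.50/11.32) = 1.382  (PTEN8)
log2(128.0/859.8) = -2.748  (PIK8)
log2(0.948/0.446) = 1.088  (EGR9)
The largest magnitude belongs to SMAD10.

3.814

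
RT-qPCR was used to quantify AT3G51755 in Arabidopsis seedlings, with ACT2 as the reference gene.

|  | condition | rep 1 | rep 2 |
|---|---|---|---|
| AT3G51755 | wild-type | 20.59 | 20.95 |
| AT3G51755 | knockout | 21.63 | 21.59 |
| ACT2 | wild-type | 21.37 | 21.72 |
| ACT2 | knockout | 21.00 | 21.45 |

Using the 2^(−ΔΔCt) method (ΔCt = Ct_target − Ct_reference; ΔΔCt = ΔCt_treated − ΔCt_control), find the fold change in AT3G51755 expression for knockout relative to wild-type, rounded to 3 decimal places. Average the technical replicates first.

0.448

Mean Ct: AT3G51755 wild-type 20.770; AT3G51755 knockout 21.610; ACT2 wild-type 21.545; ACT2 knockout 21.225
ΔCt(wild-type) = 20.770 − 21.545 = -0.775
ΔCt(knockout) = 21.610 − 21.225 = 0.385
ΔΔCt = 0.385 − (-0.775) = 1.160
Fold change = 2^(−1.160) = 0.4475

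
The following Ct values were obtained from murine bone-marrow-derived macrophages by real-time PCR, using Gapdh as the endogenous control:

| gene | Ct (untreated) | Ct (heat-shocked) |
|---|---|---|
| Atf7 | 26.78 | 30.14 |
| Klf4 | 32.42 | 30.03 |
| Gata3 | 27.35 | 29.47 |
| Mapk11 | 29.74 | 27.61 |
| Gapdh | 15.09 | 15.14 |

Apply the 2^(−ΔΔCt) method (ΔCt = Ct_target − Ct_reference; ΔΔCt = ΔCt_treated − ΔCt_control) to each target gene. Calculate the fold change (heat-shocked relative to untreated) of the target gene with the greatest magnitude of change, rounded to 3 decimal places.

0.101

Atf7: ΔΔCt = (30.14−15.14) − (26.78−15.09) = 15.00 − 11.69 = 3.31; fold change = 2^-3.31 = 0.101
Klf4: ΔΔCt = (30.03−15.14) − (32.42−15.09) = 14.89 − 17.33 = -2.44; fold change = 2^2.44 = 5.426
Gata3: ΔΔCt = (29.47−15.14) − (27.35−15.09) = 14.33 − 12.26 = 2.07; fold change = 2^-2.07 = 0.238
Mapk11: ΔΔCt = (27.61−15.14) − (29.74−15.09) = 12.47 − 14.65 = -2.18; fold change = 2^2.18 = 4.532
Atf7 has the largest |ΔΔCt| = 3.31.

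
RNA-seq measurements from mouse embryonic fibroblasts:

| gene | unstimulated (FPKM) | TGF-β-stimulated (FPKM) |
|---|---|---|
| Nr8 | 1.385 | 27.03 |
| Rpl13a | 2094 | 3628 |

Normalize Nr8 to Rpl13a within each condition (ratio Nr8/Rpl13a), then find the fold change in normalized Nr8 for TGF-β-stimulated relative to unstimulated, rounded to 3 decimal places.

Nr8/Rpl13a (unstimulated) = 1.385 / 2094 = 0.00066141
Nr8/Rpl13a (TGF-β-stimulated) = 27.03 / 3628 = 0.0074504
Fold change = 0.0074504 / 0.00066141 = 11.2643

11.264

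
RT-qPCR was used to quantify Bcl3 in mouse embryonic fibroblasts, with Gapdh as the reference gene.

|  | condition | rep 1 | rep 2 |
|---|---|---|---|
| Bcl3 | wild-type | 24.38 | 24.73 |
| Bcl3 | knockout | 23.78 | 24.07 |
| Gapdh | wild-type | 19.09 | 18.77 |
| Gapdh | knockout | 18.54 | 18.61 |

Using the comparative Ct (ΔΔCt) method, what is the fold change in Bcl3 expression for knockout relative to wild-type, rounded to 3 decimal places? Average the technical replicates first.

Mean Ct: Bcl3 wild-type 24.555; Bcl3 knockout 23.925; Gapdh wild-type 18.930; Gapdh knockout 18.575
ΔCt(wild-type) = 24.555 − 18.930 = 5.625
ΔCt(knockout) = 23.925 − 18.575 = 5.350
ΔΔCt = 5.350 − 5.625 = -0.275
Fold change = 2^(−(-0.275)) = 2^0.275 = 1.2100

1.210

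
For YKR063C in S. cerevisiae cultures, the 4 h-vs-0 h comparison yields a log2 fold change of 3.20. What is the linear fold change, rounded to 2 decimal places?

Fold change = 2^(3.20) = 9.190

9.19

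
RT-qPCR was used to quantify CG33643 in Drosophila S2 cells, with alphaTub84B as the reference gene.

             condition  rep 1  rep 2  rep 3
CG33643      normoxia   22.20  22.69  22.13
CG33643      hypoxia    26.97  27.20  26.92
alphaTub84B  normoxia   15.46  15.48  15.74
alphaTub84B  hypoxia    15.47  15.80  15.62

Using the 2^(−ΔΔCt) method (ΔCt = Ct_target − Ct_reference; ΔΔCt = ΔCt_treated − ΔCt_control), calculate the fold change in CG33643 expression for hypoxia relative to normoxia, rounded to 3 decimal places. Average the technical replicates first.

Mean Ct: CG33643 normoxia 22.340; CG33643 hypoxia 27.030; alphaTub84B normoxia 15.560; alphaTub84B hypoxia 15.630
ΔCt(normoxia) = 22.340 − 15.560 = 6.780
ΔCt(hypoxia) = 27.030 − 15.630 = 11.400
ΔΔCt = 11.400 − 6.780 = 4.620
Fold change = 2^(−4.620) = 0.0407

0.041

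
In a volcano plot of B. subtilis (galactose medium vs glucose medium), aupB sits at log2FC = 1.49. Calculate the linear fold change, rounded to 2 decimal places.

2.81

Fold change = 2^(1.49) = 2.809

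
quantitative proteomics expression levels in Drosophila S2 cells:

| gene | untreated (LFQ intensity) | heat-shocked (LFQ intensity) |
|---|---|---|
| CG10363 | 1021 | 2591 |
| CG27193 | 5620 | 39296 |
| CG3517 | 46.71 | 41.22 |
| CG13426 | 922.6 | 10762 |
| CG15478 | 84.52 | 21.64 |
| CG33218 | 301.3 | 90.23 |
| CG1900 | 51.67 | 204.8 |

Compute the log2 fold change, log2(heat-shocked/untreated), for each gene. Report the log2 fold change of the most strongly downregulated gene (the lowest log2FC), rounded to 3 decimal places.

log2(2591/1021) = 1.344  (CG10363)
log2(39296/5620) = 2.806  (CG27193)
log2(41.22/46.71) = -0.180  (CG3517)
log2(10762/922.6) = 3.544  (CG13426)
log2(21.64/84.52) = -1.966  (CG15478)
log2(90.23/301.3) = -1.740  (CG33218)
log2(204.8/51.67) = 1.987  (CG1900)
CG15478 is most strongly downregulated.

-1.966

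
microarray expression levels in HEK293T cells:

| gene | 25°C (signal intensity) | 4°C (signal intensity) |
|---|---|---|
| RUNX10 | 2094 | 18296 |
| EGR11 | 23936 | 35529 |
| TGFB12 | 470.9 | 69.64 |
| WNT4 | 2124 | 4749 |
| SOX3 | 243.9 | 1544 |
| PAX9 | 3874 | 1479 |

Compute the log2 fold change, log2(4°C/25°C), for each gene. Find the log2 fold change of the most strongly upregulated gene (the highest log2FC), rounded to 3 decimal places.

log2(18296/2094) = 3.127  (RUNX10)
log2(35529/23936) = 0.570  (EGR11)
log2(69.64/470.9) = -2.757  (TGFB12)
log2(4749/2124) = 1.161  (WNT4)
log2(1544/243.9) = 2.662  (SOX3)
log2(1479/3874) = -1.389  (PAX9)
RUNX10 is most strongly upregulated.

3.127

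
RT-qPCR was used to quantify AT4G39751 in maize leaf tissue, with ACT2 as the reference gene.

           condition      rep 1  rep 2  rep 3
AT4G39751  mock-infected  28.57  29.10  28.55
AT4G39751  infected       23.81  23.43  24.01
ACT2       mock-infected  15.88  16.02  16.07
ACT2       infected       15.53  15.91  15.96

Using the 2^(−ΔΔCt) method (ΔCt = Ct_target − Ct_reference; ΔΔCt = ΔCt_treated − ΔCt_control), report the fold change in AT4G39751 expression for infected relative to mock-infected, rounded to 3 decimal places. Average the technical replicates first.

Mean Ct: AT4G39751 mock-infected 28.740; AT4G39751 infected 23.750; ACT2 mock-infected 15.990; ACT2 infected 15.800
ΔCt(mock-infected) = 28.740 − 15.990 = 12.750
ΔCt(infected) = 23.750 − 15.800 = 7.950
ΔΔCt = 7.950 − 12.750 = -4.800
Fold change = 2^(−(-4.800)) = 2^4.800 = 27.8576

27.858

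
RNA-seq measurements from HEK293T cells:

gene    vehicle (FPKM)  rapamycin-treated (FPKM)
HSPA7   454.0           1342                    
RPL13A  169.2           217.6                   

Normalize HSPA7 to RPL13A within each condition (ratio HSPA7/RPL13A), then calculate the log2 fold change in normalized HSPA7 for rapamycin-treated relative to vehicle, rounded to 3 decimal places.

1.201

HSPA7/RPL13A (vehicle) = 454.0 / 169.2 = 2.6832
HSPA7/RPL13A (rapamycin-treated) = 1342 / 217.6 = 6.1673
Fold change = 6.1673 / 2.6832 = 2.2985
log2(2.2985) = 1.2007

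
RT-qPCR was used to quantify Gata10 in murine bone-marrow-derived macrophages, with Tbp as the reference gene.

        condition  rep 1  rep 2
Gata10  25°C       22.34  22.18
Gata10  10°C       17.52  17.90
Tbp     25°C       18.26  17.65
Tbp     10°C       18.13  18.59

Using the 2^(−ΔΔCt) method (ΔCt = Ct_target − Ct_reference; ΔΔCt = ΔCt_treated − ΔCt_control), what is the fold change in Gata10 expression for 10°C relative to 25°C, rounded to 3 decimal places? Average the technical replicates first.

31.017

Mean Ct: Gata10 25°C 22.260; Gata10 10°C 17.710; Tbp 25°C 17.955; Tbp 10°C 18.360
ΔCt(25°C) = 22.260 − 17.955 = 4.305
ΔCt(10°C) = 17.710 − 18.360 = -0.650
ΔΔCt = -0.650 − 4.305 = -4.955
Fold change = 2^(−(-4.955)) = 2^4.955 = 31.0173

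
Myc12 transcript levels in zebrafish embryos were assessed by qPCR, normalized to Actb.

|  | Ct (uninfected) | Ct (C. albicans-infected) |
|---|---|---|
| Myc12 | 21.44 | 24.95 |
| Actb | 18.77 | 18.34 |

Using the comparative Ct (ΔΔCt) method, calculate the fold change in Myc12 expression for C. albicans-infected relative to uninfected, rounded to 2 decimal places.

ΔCt(uninfected) = 21.440 − 18.770 = 2.670
ΔCt(C. albicans-infected) = 24.950 − 18.340 = 6.610
ΔΔCt = 6.610 − 2.670 = 3.940
Fold change = 2^(−3.940) = 0.065

0.07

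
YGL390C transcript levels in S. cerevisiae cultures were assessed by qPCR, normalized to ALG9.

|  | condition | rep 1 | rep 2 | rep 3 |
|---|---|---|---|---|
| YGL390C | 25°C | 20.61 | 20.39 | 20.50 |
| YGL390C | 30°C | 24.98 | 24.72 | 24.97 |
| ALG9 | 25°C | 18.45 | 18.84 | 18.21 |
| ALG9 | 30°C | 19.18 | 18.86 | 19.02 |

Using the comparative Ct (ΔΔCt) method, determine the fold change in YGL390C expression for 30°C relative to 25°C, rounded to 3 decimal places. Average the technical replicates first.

0.068

Mean Ct: YGL390C 25°C 20.500; YGL390C 30°C 24.890; ALG9 25°C 18.500; ALG9 30°C 19.020
ΔCt(25°C) = 20.500 − 18.500 = 2.000
ΔCt(30°C) = 24.890 − 19.020 = 5.870
ΔΔCt = 5.870 − 2.000 = 3.870
Fold change = 2^(−3.870) = 0.0684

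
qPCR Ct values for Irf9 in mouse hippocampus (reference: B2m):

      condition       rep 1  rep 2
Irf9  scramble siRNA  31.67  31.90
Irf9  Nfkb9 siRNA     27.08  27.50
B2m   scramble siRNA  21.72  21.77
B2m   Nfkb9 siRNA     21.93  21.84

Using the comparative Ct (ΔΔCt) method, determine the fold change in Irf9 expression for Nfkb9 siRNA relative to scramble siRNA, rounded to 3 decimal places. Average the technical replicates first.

Mean Ct: Irf9 scramble siRNA 31.785; Irf9 Nfkb9 siRNA 27.290; B2m scramble siRNA 21.745; B2m Nfkb9 siRNA 21.885
ΔCt(scramble siRNA) = 31.785 − 21.745 = 10.040
ΔCt(Nfkb9 siRNA) = 27.290 − 21.885 = 5.405
ΔΔCt = 5.405 − 10.040 = -4.635
Fold change = 2^(−(-4.635)) = 2^4.635 = 24.8470

24.847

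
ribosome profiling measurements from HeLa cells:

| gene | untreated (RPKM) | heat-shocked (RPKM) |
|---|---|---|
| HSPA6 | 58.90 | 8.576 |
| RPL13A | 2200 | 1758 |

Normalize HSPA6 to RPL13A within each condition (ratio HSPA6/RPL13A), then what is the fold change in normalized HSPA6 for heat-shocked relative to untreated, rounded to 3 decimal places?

0.182

HSPA6/RPL13A (untreated) = 58.90 / 2200 = 0.026773
HSPA6/RPL13A (heat-shocked) = 8.576 / 1758 = 0.0048783
Fold change = 0.0048783 / 0.026773 = 0.1822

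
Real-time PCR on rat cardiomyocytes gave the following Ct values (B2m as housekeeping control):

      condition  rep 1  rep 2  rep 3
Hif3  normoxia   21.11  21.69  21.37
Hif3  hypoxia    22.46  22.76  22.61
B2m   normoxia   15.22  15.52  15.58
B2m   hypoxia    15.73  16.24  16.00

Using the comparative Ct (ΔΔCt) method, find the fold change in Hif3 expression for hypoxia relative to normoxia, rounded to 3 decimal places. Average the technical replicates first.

Mean Ct: Hif3 normoxia 21.390; Hif3 hypoxia 22.610; B2m normoxia 15.440; B2m hypoxia 15.990
ΔCt(normoxia) = 21.390 − 15.440 = 5.950
ΔCt(hypoxia) = 22.610 − 15.990 = 6.620
ΔΔCt = 6.620 − 5.950 = 0.670
Fold change = 2^(−0.670) = 0.6285

0.629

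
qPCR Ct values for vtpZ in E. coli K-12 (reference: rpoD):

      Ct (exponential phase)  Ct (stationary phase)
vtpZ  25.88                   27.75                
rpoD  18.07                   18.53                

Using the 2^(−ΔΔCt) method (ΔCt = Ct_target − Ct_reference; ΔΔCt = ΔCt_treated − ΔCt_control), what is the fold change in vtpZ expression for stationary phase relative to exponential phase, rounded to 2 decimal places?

0.38

ΔCt(exponential phase) = 25.880 − 18.070 = 7.810
ΔCt(stationary phase) = 27.750 − 18.530 = 9.220
ΔΔCt = 9.220 − 7.810 = 1.410
Fold change = 2^(−1.410) = 0.376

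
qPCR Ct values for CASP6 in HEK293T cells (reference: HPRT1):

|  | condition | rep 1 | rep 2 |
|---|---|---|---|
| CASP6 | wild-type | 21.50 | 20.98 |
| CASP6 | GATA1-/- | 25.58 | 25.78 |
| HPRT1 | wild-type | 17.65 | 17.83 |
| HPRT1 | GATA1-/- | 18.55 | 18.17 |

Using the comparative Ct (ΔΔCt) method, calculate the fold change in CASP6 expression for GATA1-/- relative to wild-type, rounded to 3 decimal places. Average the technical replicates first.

Mean Ct: CASP6 wild-type 21.240; CASP6 GATA1-/- 25.680; HPRT1 wild-type 17.740; HPRT1 GATA1-/- 18.360
ΔCt(wild-type) = 21.240 − 17.740 = 3.500
ΔCt(GATA1-/-) = 25.680 − 18.360 = 7.320
ΔΔCt = 7.320 − 3.500 = 3.820
Fold change = 2^(−3.820) = 0.0708

0.071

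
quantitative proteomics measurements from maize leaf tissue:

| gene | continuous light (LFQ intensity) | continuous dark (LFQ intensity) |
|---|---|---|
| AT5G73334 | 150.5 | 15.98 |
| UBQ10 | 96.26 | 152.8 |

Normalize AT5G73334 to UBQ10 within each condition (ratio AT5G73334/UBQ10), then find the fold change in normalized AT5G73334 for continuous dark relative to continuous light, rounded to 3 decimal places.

AT5G73334/UBQ10 (continuous light) = 150.5 / 96.26 = 1.5635
AT5G73334/UBQ10 (continuous dark) = 15.98 / 152.8 = 0.10458
Fold change = 0.10458 / 1.5635 = 0.0669

0.067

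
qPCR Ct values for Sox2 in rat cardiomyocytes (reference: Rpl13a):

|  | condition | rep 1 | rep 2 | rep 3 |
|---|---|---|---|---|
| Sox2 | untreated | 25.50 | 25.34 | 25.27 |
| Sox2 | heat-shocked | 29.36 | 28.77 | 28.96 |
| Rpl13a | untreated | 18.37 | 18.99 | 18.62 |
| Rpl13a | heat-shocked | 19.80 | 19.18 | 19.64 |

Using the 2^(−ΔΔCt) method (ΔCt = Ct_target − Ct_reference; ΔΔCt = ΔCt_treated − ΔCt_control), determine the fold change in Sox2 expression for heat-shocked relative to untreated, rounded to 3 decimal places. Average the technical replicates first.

0.146

Mean Ct: Sox2 untreated 25.370; Sox2 heat-shocked 29.030; Rpl13a untreated 18.660; Rpl13a heat-shocked 19.540
ΔCt(untreated) = 25.370 − 18.660 = 6.710
ΔCt(heat-shocked) = 29.030 − 19.540 = 9.490
ΔΔCt = 9.490 − 6.710 = 2.780
Fold change = 2^(−2.780) = 0.1456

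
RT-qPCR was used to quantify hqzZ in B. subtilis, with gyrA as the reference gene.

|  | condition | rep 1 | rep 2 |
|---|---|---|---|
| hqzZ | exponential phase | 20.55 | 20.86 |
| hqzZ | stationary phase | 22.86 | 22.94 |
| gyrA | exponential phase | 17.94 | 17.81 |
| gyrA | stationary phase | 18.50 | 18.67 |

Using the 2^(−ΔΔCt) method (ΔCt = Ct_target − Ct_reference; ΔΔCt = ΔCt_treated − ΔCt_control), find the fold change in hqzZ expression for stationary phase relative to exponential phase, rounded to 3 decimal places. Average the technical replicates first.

0.357

Mean Ct: hqzZ exponential phase 20.705; hqzZ stationary phase 22.900; gyrA exponential phase 17.875; gyrA stationary phase 18.585
ΔCt(exponential phase) = 20.705 − 17.875 = 2.830
ΔCt(stationary phase) = 22.900 − 18.585 = 4.315
ΔΔCt = 4.315 − 2.830 = 1.485
Fold change = 2^(−1.485) = 0.3572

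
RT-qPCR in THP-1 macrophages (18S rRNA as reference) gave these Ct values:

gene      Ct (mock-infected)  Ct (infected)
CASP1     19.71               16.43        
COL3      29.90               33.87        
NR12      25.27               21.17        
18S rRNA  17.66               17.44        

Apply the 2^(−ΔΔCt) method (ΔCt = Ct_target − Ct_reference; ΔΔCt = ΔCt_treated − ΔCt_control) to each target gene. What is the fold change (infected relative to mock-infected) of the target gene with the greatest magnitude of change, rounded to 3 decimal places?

CASP1: ΔΔCt = (16.43−17.44) − (19.71−17.66) = -1.01 − 2.05 = -3.06; fold change = 2^3.06 = 8.340
COL3: ΔΔCt = (33.87−17.44) − (29.90−17.66) = 16.43 − 12.24 = 4.19; fold change = 2^-4.19 = 0.055
NR12: ΔΔCt = (21.17−17.44) − (25.27−17.66) = 3.73 − 7.61 = -3.88; fold change = 2^3.88 = 14.723
COL3 has the largest |ΔΔCt| = 4.19.

0.055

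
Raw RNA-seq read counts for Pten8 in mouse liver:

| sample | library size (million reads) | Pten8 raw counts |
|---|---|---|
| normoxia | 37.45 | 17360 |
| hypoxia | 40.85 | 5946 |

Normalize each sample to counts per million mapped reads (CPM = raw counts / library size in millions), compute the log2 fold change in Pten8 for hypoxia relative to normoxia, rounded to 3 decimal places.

-1.671

CPM(normoxia) = 17360 / 37.45 = 463.5514
CPM(hypoxia) = 5946 / 40.85 = 145.5569
Fold change = 145.5569 / 463.5514 = 0.31400
log2(0.31400) = -1.6711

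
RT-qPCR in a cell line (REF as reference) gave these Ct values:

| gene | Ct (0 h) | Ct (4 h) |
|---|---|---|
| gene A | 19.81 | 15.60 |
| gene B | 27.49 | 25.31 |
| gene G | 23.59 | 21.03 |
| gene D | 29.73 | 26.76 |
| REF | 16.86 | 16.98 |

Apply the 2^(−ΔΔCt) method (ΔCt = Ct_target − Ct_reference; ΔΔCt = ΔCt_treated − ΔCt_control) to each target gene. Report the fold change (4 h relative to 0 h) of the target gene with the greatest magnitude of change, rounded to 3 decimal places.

gene A: ΔΔCt = (15.60−16.98) − (19.81−16.86) = -1.38 − 2.95 = -4.33; fold change = 2^4.33 = 20.112
gene B: ΔΔCt = (25.31−16.98) − (27.49−16.86) = 8.33 − 10.63 = -2.30; fold change = 2^2.30 = 4.925
gene G: ΔΔCt = (21.03−16.98) − (23.59−16.86) = 4.05 − 6.73 = -2.68; fold change = 2^2.68 = 6.409
gene D: ΔΔCt = (26.76−16.98) − (29.73−16.86) = 9.78 − 12.87 = -3.09; fold change = 2^3.09 = 8.515
gene A has the largest |ΔΔCt| = 4.33.

20.112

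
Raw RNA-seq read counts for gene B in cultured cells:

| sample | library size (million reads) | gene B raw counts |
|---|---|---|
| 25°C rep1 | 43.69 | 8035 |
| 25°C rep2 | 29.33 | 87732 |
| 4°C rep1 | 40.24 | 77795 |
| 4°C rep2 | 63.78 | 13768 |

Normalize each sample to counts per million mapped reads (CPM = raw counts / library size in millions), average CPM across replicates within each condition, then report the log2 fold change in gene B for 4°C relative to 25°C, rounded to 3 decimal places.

-0.563

CPM(25°C rep1) = 8035 / 43.69 = 183.9094
CPM(25°C rep2) = 87732 / 29.33 = 2991.2035
CPM(4°C rep1) = 77795 / 40.24 = 1933.2753
CPM(4°C rep2) = 13768 / 63.78 = 215.8670
mean CPM(25°C) = 1587.5565; mean CPM(4°C) = 1074.5712
Fold change = 1074.5712 / 1587.5565 = 0.67687
log2(0.67687) = -0.5630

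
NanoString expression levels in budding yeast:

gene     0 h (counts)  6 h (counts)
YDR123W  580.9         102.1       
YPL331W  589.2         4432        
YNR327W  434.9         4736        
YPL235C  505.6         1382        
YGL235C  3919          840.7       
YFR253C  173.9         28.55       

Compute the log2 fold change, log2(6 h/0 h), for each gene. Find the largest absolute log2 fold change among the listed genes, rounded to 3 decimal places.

3.445

log2(102.1/580.9) = -2.508  (YDR123W)
log2(4432/589.2) = 2.911  (YPL331W)
log2(4736/434.9) = 3.445  (YNR327W)
log2(1382/505.6) = 1.451  (YPL235C)
log2(840.7/3919) = -2.221  (YGL235C)
log2(28.55/173.9) = -2.607  (YFR253C)
The largest magnitude belongs to YNR327W.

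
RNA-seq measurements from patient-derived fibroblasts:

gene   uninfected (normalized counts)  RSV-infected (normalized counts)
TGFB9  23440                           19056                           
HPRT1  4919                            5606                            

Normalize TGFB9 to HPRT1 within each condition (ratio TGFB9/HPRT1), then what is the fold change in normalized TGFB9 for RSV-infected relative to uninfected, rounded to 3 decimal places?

TGFB9/HPRT1 (uninfected) = 23440 / 4919 = 4.7652
TGFB9/HPRT1 (RSV-infected) = 19056 / 5606 = 3.3992
Fold change = 3.3992 / 4.7652 = 0.7133

0.713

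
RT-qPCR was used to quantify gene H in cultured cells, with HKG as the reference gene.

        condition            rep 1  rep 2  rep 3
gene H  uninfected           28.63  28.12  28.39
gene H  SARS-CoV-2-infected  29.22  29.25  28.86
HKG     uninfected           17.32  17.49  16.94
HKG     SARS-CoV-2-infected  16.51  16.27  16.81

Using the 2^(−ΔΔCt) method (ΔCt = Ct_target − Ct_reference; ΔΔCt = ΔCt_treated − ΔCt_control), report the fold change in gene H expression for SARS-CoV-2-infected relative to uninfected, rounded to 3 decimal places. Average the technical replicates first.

0.366

Mean Ct: gene H uninfected 28.380; gene H SARS-CoV-2-infected 29.110; HKG uninfected 17.250; HKG SARS-CoV-2-infected 16.530
ΔCt(uninfected) = 28.380 − 17.250 = 11.130
ΔCt(SARS-CoV-2-infected) = 29.110 − 16.530 = 12.580
ΔΔCt = 12.580 − 11.130 = 1.450
Fold change = 2^(−1.450) = 0.3660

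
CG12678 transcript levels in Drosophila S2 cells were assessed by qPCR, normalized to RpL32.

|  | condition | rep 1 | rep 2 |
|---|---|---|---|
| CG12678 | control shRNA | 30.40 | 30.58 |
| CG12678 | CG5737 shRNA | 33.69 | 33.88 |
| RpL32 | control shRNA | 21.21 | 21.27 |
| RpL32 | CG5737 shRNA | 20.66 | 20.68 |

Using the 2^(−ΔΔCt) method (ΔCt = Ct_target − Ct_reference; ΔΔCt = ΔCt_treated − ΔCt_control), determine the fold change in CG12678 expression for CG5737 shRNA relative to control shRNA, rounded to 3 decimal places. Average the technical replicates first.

Mean Ct: CG12678 control shRNA 30.490; CG12678 CG5737 shRNA 33.785; RpL32 control shRNA 21.240; RpL32 CG5737 shRNA 20.670
ΔCt(control shRNA) = 30.490 − 21.240 = 9.250
ΔCt(CG5737 shRNA) = 33.785 − 20.670 = 13.115
ΔΔCt = 13.115 − 9.250 = 3.865
Fold change = 2^(−3.865) = 0.0686

0.069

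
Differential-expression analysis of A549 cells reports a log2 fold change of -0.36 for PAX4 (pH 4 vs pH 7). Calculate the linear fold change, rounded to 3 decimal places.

0.779

Fold change = 2^(-0.36) = 0.7792
That is, PAX4 drops to 77.9% of the pH 7 level.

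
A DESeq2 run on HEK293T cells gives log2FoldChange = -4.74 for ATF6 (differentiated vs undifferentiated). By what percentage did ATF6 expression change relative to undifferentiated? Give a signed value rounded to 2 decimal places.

-96.26%

Fold change = 2^(-4.74) = 0.0374
Percent change = (FC − 1) × 100% = (0.0374 − 1) × 100 = -96.26%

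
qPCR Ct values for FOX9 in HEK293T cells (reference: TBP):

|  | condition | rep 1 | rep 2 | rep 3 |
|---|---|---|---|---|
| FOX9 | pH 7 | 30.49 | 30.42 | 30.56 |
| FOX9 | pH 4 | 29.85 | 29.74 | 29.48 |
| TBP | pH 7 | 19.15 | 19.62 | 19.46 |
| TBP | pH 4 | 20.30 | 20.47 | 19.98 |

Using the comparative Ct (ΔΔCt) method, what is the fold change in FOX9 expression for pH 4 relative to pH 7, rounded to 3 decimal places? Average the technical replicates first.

Mean Ct: FOX9 pH 7 30.490; FOX9 pH 4 29.690; TBP pH 7 19.410; TBP pH 4 20.250
ΔCt(pH 7) = 30.490 − 19.410 = 11.080
ΔCt(pH 4) = 29.690 − 20.250 = 9.440
ΔΔCt = 9.440 − 11.080 = -1.640
Fold change = 2^(−(-1.640)) = 2^1.640 = 3.1167

3.117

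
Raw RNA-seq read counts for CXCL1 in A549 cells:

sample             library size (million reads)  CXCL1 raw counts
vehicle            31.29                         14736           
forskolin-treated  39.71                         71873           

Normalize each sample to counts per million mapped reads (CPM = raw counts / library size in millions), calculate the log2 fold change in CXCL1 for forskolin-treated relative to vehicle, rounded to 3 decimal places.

1.942

CPM(vehicle) = 14736 / 31.29 = 470.9492
CPM(forskolin-treated) = 71873 / 39.71 = 1809.9471
Fold change = 1809.9471 / 470.9492 = 3.84319
log2(3.84319) = 1.9423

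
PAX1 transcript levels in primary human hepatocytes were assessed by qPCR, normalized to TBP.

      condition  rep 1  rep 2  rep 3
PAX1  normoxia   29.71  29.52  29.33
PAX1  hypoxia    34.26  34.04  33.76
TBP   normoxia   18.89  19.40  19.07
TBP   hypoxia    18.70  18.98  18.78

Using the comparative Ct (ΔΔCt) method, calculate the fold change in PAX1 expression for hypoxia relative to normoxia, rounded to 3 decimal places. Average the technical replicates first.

0.036

Mean Ct: PAX1 normoxia 29.520; PAX1 hypoxia 34.020; TBP normoxia 19.120; TBP hypoxia 18.820
ΔCt(normoxia) = 29.520 − 19.120 = 10.400
ΔCt(hypoxia) = 34.020 − 18.820 = 15.200
ΔΔCt = 15.200 − 10.400 = 4.800
Fold change = 2^(−4.800) = 0.0359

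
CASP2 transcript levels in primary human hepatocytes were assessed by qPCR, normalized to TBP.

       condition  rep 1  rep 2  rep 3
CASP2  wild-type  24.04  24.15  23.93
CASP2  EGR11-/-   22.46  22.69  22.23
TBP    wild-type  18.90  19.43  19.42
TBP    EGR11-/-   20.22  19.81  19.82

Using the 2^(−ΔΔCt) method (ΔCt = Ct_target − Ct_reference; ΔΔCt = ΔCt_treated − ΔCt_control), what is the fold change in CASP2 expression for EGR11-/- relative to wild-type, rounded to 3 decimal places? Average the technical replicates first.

Mean Ct: CASP2 wild-type 24.040; CASP2 EGR11-/- 22.460; TBP wild-type 19.250; TBP EGR11-/- 19.950
ΔCt(wild-type) = 24.040 − 19.250 = 4.790
ΔCt(EGR11-/-) = 22.460 − 19.950 = 2.510
ΔΔCt = 2.510 − 4.790 = -2.280
Fold change = 2^(−(-2.280)) = 2^2.280 = 4.8568

4.857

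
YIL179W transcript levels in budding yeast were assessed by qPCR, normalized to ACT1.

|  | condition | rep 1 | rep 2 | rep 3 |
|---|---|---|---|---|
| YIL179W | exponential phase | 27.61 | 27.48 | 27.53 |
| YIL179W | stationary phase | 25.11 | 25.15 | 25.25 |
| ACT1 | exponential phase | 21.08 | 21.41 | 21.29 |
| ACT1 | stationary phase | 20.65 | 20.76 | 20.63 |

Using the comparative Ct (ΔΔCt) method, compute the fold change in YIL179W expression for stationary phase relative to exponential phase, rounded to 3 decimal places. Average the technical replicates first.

3.458

Mean Ct: YIL179W exponential phase 27.540; YIL179W stationary phase 25.170; ACT1 exponential phase 21.260; ACT1 stationary phase 20.680
ΔCt(exponential phase) = 27.540 − 21.260 = 6.280
ΔCt(stationary phase) = 25.170 − 20.680 = 4.490
ΔΔCt = 4.490 − 6.280 = -1.790
Fold change = 2^(−(-1.790)) = 2^1.790 = 3.4581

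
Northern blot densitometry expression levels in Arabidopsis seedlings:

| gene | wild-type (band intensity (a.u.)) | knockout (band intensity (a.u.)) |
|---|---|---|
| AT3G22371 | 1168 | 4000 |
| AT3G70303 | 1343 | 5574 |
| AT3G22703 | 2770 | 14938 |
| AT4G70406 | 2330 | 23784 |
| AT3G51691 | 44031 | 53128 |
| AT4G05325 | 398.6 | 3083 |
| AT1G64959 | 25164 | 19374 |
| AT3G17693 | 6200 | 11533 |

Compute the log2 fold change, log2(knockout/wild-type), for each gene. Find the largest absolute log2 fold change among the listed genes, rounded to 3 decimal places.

3.352

log2(4000/1168) = 1.776  (AT3G22371)
log2(5574/1343) = 2.053  (AT3G70303)
log2(14938/2770) = 2.431  (AT3G22703)
log2(23784/2330) = 3.352  (AT4G70406)
log2(53128/44031) = 0.271  (AT3G51691)
log2(3083/398.6) = 2.951  (AT4G05325)
log2(19374/25164) = -0.377  (AT1G64959)
log2(11533/6200) = 0.895  (AT3G17693)
The largest magnitude belongs to AT4G70406.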